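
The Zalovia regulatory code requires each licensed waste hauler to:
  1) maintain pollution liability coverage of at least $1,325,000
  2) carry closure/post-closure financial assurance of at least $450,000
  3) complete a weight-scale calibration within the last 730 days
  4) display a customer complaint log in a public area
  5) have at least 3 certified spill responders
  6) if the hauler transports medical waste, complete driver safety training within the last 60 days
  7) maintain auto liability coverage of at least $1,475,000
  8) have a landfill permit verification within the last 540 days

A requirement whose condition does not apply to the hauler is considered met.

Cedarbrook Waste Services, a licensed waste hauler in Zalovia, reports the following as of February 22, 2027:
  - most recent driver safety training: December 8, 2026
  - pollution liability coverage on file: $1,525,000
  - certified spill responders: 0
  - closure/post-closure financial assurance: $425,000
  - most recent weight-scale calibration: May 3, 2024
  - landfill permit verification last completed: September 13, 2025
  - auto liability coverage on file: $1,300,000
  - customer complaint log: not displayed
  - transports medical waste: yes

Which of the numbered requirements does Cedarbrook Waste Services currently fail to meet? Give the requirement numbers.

2, 3, 4, 5, 6, 7

1. pollution liability coverage $1,525,000 ≥ $1,325,000 → met
2. closure/post-closure financial assurance $425,000 < $450,000 → not met
3. weight-scale calibration 1025 days ago vs limit 730 → not met
4. customer complaint log absent → not met
5. certified spill responders 0 < 3 → not met
6. condition 'transports medical waste' holds; driver safety training 76 days ago vs limit 60 → not met
7. auto liability coverage $1,300,000 < $1,475,000 → not met
8. landfill permit verification 527 days ago vs limit 540 → met
Not met: 2, 3, 4, 5, 6, 7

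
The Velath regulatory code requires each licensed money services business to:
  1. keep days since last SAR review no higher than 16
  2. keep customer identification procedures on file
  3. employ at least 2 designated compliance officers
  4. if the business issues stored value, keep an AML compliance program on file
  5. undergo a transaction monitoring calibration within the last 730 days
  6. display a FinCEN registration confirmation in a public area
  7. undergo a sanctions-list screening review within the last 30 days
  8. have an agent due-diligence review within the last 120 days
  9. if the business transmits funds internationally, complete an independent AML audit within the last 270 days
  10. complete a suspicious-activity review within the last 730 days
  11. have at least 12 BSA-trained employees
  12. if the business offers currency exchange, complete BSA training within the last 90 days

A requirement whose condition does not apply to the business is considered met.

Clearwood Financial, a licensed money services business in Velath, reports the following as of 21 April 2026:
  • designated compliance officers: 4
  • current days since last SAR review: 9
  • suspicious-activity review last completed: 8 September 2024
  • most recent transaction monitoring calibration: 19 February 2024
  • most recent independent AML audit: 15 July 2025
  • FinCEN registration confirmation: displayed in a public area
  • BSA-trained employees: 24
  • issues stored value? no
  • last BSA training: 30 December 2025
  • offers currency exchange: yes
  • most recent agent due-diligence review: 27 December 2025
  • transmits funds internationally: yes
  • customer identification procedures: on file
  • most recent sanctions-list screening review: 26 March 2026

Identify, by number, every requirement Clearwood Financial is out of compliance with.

5, 9, 12

1. days since last SAR review 9 ≤ 16 → met
2. customer identification procedures present → met
3. designated compliance officers 4 ≥ 2 → met
4. condition 'issues stored value' does not hold → requirement n/a → met
5. transaction monitoring calibration 792 days ago vs limit 730 → not met
6. FinCEN registration confirmation present → met
7. sanctions-list screening review 26 days ago vs limit 30 → met
8. agent due-diligence review 115 days ago vs limit 120 → met
9. condition 'transmits funds internationally' holds; independent AML audit 280 days ago vs limit 270 → not met
10. suspicious-activity review 590 days ago vs limit 730 → met
11. BSA-trained employees 24 ≥ 12 → met
12. condition 'offers currency exchange' holds; BSA training 112 days ago vs limit 90 → not met
Not met: 5, 9, 12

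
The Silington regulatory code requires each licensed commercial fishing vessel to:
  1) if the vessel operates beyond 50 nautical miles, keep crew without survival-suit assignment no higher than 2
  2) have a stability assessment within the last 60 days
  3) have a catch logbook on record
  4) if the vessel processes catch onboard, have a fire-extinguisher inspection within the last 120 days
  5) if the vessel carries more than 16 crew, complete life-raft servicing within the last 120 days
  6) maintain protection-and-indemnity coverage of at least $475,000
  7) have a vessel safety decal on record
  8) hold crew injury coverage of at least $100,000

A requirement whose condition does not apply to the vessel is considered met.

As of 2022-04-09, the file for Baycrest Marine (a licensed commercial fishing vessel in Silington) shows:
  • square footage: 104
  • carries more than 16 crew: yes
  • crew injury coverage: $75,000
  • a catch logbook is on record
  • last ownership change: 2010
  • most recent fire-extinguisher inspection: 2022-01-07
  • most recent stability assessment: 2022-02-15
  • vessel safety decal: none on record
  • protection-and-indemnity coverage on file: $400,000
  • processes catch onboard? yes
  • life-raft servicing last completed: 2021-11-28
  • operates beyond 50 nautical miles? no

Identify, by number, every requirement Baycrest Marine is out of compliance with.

5, 6, 7, 8

1. condition 'operates beyond 50 nautical miles' does not hold → requirement n/a → met
2. stability assessment 53 days ago vs limit 60 → met
3. catch logbook present → met
4. condition 'processes catch onboard' holds; fire-extinguisher inspection 92 days ago vs limit 120 → met
5. condition 'carries more than 16 crew' holds; life-raft servicing 132 days ago vs limit 120 → not met
6. protection-and-indemnity coverage $400,000 < $475,000 → not met
7. vessel safety decal absent → not met
8. crew injury coverage $75,000 < $100,000 → not met
Not met: 5, 6, 7, 8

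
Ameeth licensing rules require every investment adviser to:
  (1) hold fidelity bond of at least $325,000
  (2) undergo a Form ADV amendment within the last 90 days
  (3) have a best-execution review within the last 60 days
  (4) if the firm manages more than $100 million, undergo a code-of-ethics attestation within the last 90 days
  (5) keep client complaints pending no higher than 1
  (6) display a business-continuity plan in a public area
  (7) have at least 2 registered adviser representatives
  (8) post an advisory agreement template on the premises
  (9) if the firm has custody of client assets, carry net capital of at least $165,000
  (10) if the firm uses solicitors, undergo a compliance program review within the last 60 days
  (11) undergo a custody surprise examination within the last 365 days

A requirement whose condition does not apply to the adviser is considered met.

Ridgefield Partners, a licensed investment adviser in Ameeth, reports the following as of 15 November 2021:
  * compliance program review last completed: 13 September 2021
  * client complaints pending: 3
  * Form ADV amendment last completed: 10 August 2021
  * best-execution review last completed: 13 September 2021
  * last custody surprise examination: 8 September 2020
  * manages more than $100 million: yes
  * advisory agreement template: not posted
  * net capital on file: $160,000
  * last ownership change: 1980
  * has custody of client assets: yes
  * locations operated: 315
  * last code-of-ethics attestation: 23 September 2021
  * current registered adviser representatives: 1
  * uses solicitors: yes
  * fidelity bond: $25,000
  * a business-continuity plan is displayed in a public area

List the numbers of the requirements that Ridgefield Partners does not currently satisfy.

1, 2, 3, 5, 7, 8, 9, 10, 11

1. fidelity bond $25,000 < $325,000 → not met
2. Form ADV amendment 97 days ago vs limit 90 → not met
3. best-execution review 63 days ago vs limit 60 → not met
4. condition 'manages more than $100 million' holds; code-of-ethics attestation 53 days ago vs limit 90 → met
5. client complaints pending 3 > 1 → not met
6. business-continuity plan present → met
7. registered adviser representatives 1 < 2 → not met
8. advisory agreement template absent → not met
9. condition 'has custody of client assets' holds; net capital $160,000 < $165,000 → not met
10. condition 'uses solicitors' holds; compliance program review 63 days ago vs limit 60 → not met
11. custody surprise examination 433 days ago vs limit 365 → not met
Not met: 1, 2, 3, 5, 7, 8, 9, 10, 11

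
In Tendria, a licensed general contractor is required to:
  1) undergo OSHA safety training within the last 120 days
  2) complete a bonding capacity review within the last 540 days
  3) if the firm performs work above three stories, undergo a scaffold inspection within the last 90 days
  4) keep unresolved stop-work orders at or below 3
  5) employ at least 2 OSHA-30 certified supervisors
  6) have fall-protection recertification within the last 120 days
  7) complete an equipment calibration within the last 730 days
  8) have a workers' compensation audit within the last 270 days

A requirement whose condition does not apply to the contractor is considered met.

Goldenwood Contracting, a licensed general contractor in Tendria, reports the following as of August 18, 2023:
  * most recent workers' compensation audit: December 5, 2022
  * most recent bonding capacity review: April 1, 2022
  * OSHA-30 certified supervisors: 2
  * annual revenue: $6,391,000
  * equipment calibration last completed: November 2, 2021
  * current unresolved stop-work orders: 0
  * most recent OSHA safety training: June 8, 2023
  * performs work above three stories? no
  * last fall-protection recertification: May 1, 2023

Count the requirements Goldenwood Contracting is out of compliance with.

1. OSHA safety training 71 days ago vs limit 120 → met
2. bonding capacity review 504 days ago vs limit 540 → met
3. condition 'performs work above three stories' does not hold → requirement n/a → met
4. unresolved stop-work orders 0 ≤ 3 → met
5. OSHA-30 certified supervisors 2 ≥ 2 → met
6. fall-protection recertification 109 days ago vs limit 120 → met
7. equipment calibration 654 days ago vs limit 730 → met
8. workers' compensation audit 256 days ago vs limit 270 → met
Not met: 0 of 8

0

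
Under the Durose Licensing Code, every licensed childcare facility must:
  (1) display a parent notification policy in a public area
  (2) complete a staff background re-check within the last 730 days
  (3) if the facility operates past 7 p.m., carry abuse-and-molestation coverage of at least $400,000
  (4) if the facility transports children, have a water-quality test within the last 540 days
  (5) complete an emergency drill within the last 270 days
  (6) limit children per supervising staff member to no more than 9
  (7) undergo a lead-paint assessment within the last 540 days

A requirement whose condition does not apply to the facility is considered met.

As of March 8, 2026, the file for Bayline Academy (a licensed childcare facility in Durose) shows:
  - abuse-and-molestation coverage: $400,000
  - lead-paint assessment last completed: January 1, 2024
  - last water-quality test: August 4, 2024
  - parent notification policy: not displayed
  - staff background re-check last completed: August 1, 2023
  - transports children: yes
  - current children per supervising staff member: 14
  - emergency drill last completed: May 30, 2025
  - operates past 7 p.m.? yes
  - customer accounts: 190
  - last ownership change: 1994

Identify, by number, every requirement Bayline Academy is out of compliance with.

1. parent notification policy absent → not met
2. staff background re-check 950 days ago vs limit 730 → not met
3. condition 'operates past 7 p.m.' holds; abuse-and-molestation coverage $400,000 ≥ $400,000 → met
4. condition 'transports children' holds; water-quality test 581 days ago vs limit 540 → not met
5. emergency drill 282 days ago vs limit 270 → not met
6. children per supervising staff member 14 > 9 → not met
7. lead-paint assessment 797 days ago vs limit 540 → not met
Not met: 1, 2, 4, 5, 6, 7

1, 2, 4, 5, 6, 7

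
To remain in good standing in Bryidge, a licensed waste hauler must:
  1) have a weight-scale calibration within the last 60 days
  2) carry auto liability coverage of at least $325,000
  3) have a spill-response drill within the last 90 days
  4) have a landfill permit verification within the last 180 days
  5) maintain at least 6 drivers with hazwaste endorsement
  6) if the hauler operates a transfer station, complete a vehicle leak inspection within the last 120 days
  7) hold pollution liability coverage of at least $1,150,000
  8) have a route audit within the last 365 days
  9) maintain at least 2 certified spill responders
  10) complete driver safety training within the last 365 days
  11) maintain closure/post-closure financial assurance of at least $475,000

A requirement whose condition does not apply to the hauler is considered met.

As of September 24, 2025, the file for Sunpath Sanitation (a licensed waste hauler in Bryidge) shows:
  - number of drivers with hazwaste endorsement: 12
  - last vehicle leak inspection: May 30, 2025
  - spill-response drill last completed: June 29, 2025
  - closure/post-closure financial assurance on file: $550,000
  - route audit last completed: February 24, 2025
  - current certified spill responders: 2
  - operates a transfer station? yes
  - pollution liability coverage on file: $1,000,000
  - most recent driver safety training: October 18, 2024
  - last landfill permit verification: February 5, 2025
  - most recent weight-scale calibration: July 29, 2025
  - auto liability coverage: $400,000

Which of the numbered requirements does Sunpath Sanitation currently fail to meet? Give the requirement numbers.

1. weight-scale calibration 57 days ago vs limit 60 → met
2. auto liability coverage $400,000 ≥ $325,000 → met
3. spill-response drill 87 days ago vs limit 90 → met
4. landfill permit verification 231 days ago vs limit 180 → not met
5. drivers with hazwaste endorsement 12 ≥ 6 → met
6. condition 'operates a transfer station' holds; vehicle leak inspection 117 days ago vs limit 120 → met
7. pollution liability coverage $1,000,000 < $1,150,000 → not met
8. route audit 212 days ago vs limit 365 → met
9. certified spill responders 2 ≥ 2 → met
10. driver safety training 341 days ago vs limit 365 → met
11. closure/post-closure financial assurance $550,000 ≥ $475,000 → met
Not met: 4, 7

4, 7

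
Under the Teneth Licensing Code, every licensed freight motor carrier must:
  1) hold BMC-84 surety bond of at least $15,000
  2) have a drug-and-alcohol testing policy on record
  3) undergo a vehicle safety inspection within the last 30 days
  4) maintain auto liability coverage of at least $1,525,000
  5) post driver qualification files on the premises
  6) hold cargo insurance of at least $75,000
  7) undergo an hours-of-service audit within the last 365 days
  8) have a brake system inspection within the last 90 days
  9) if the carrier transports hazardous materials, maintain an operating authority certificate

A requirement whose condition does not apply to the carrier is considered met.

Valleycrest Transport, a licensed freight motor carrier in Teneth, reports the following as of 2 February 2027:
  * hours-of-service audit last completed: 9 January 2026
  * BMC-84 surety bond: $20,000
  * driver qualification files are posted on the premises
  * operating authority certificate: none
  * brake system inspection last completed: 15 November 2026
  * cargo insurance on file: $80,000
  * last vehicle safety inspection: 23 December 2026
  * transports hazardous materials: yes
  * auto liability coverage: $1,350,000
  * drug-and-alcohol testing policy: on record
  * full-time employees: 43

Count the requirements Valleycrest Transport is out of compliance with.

1. BMC-84 surety bond $20,000 ≥ $15,000 → met
2. drug-and-alcohol testing policy present → met
3. vehicle safety inspection 41 days ago vs limit 30 → not met
4. auto liability coverage $1,350,000 < $1,525,000 → not met
5. driver qualification files present → met
6. cargo insurance $80,000 ≥ $75,000 → met
7. hours-of-service audit 389 days ago vs limit 365 → not met
8. brake system inspection 79 days ago vs limit 90 → met
9. condition 'transports hazardous materials' holds; operating authority certificate absent → not met
Not met: 4 of 9

4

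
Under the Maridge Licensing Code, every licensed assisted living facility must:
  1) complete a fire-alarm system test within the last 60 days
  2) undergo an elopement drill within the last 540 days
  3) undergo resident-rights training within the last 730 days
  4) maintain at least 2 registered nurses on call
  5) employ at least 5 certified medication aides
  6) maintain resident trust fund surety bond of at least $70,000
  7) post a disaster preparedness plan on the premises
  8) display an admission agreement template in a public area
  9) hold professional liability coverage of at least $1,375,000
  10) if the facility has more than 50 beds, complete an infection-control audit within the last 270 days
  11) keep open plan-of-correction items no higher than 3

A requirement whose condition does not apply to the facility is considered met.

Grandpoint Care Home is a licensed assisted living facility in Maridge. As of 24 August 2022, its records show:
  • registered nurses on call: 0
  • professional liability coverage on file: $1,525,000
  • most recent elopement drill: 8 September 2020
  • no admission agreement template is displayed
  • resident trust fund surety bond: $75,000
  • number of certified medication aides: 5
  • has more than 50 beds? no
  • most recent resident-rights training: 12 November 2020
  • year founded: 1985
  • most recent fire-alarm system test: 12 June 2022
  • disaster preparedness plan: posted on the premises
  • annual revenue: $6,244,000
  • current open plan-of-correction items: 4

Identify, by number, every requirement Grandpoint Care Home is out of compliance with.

1. fire-alarm system test 73 days ago vs limit 60 → not met
2. elopement drill 715 days ago vs limit 540 → not met
3. resident-rights training 650 days ago vs limit 730 → met
4. registered nurses on call 0 < 2 → not met
5. certified medication aides 5 ≥ 5 → met
6. resident trust fund surety bond $75,000 ≥ $70,000 → met
7. disaster preparedness plan present → met
8. admission agreement template absent → not met
9. professional liability coverage $1,525,000 ≥ $1,375,000 → met
10. condition 'has more than 50 beds' does not hold → requirement n/a → met
11. open plan-of-correction items 4 > 3 → not met
Not met: 1, 2, 4, 8, 11

1, 2, 4, 8, 11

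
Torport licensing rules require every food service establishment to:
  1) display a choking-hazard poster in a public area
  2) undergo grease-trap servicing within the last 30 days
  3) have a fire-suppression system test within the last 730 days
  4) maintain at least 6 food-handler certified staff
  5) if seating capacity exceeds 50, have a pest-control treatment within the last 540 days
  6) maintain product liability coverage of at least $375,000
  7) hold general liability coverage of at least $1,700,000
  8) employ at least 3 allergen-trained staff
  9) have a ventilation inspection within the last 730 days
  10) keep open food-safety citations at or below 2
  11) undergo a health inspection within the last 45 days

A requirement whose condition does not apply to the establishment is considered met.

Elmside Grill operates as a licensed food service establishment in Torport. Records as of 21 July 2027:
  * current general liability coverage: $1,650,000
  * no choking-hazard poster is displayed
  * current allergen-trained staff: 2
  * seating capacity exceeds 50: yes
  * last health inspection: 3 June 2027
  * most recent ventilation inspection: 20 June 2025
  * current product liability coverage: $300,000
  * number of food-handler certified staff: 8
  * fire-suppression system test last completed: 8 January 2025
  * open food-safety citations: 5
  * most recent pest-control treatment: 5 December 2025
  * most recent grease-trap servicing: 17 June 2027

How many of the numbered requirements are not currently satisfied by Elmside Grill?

1. choking-hazard poster absent → not met
2. grease-trap servicing 34 days ago vs limit 30 → not met
3. fire-suppression system test 924 days ago vs limit 730 → not met
4. food-handler certified staff 8 ≥ 6 → met
5. condition 'seating capacity exceeds 50' holds; pest-control treatment 593 days ago vs limit 540 → not met
6. product liability coverage $300,000 < $375,000 → not met
7. general liability coverage $1,650,000 < $1,700,000 → not met
8. allergen-trained staff 2 < 3 → not met
9. ventilation inspection 761 days ago vs limit 730 → not met
10. open food-safety citations 5 > 2 → not met
11. health inspection 48 days ago vs limit 45 → not met
Not met: 10 of 11

10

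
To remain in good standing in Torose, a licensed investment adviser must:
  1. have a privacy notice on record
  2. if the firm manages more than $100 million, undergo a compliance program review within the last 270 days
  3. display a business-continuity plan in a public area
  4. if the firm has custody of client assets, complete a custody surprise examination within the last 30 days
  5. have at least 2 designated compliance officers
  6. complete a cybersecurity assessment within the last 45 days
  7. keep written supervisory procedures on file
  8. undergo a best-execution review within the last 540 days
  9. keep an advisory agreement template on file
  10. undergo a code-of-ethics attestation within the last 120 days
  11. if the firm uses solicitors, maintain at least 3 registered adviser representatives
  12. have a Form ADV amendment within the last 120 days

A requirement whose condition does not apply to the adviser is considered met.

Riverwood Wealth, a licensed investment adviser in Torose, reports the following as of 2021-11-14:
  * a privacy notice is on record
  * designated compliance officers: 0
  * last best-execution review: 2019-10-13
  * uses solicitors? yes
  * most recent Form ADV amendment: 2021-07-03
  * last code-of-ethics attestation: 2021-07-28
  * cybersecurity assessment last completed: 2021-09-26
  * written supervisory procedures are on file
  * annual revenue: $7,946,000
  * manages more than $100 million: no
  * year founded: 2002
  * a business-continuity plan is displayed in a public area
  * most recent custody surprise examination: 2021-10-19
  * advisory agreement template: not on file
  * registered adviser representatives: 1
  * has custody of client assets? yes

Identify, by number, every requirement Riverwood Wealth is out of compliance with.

5, 6, 8, 9, 11, 12

1. privacy notice present → met
2. condition 'manages more than $100 million' does not hold → requirement n/a → met
3. business-continuity plan present → met
4. condition 'has custody of client assets' holds; custody surprise examination 26 days ago vs limit 30 → met
5. designated compliance officers 0 < 2 → not met
6. cybersecurity assessment 49 days ago vs limit 45 → not met
7. written supervisory procedures present → met
8. best-execution review 763 days ago vs limit 540 → not met
9. advisory agreement template absent → not met
10. code-of-ethics attestation 109 days ago vs limit 120 → met
11. condition 'uses solicitors' holds; registered adviser representatives 1 < 3 → not met
12. Form ADV amendment 134 days ago vs limit 120 → not met
Not met: 5, 6, 8, 9, 11, 12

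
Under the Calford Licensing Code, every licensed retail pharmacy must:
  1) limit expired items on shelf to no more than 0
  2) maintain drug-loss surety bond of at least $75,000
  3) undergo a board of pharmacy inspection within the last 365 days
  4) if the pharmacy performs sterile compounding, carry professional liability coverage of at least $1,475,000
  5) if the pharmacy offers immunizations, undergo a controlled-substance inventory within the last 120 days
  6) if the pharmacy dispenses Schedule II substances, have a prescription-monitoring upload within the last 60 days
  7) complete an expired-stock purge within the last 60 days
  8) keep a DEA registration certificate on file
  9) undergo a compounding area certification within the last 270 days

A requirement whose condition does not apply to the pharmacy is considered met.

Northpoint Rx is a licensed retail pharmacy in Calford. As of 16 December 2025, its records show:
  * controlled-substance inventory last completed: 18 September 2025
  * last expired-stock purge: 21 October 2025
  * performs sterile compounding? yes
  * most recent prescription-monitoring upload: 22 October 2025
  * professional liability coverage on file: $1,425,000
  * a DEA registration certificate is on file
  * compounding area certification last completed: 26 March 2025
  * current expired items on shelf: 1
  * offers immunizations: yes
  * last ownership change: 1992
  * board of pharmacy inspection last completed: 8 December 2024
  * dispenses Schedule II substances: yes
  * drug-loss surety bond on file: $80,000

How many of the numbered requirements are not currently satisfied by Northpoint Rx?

1. expired items on shelf 1 > 0 → not met
2. drug-loss surety bond $80,000 ≥ $75,000 → met
3. board of pharmacy inspection 373 days ago vs limit 365 → not met
4. condition 'performs sterile compounding' holds; professional liability coverage $1,425,000 < $1,475,000 → not met
5. condition 'offers immunizations' holds; controlled-substance inventory 89 days ago vs limit 120 → met
6. condition 'dispenses Schedule II substances' holds; prescription-monitoring upload 55 days ago vs limit 60 → met
7. expired-stock purge 56 days ago vs limit 60 → met
8. DEA registration certificate present → met
9. compounding area certification 265 days ago vs limit 270 → met
Not met: 3 of 9

3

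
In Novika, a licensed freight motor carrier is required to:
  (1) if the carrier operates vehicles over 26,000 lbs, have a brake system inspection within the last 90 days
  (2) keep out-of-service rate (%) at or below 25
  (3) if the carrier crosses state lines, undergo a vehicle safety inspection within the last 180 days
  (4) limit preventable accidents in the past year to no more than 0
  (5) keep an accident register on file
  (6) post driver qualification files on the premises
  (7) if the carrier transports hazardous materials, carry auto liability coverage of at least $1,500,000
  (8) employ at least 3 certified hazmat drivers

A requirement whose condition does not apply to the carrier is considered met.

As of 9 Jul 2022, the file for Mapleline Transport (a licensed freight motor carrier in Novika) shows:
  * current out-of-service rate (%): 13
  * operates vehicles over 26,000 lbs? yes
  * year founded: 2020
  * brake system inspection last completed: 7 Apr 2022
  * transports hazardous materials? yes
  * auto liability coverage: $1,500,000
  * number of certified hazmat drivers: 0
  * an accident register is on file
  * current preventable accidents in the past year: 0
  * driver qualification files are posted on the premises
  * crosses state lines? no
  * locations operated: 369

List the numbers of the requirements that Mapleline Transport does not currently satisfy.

1, 8

1. condition 'operates vehicles over 26,000 lbs' holds; brake system inspection 93 days ago vs limit 90 → not met
2. out-of-service rate (%) 13 ≤ 25 → met
3. condition 'crosses state lines' does not hold → requirement n/a → met
4. preventable accidents in the past year 0 ≤ 0 → met
5. accident register present → met
6. driver qualification files present → met
7. condition 'transports hazardous materials' holds; auto liability coverage $1,500,000 ≥ $1,500,000 → met
8. certified hazmat drivers 0 < 3 → not met
Not met: 1, 8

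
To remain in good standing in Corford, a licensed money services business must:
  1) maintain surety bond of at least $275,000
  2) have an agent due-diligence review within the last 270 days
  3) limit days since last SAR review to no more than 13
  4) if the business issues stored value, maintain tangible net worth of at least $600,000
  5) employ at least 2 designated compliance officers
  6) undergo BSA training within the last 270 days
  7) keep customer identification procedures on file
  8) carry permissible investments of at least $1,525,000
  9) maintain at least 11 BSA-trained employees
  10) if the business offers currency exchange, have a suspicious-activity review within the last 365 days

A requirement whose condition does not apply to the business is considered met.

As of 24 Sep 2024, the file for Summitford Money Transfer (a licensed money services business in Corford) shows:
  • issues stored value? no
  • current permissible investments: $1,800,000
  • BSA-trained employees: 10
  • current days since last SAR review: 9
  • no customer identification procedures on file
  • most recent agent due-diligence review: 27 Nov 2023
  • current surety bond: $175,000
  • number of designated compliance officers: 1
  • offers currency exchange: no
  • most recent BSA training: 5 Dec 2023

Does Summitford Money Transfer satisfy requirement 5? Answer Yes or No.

5. designated compliance officers 1 < 2 → not met

No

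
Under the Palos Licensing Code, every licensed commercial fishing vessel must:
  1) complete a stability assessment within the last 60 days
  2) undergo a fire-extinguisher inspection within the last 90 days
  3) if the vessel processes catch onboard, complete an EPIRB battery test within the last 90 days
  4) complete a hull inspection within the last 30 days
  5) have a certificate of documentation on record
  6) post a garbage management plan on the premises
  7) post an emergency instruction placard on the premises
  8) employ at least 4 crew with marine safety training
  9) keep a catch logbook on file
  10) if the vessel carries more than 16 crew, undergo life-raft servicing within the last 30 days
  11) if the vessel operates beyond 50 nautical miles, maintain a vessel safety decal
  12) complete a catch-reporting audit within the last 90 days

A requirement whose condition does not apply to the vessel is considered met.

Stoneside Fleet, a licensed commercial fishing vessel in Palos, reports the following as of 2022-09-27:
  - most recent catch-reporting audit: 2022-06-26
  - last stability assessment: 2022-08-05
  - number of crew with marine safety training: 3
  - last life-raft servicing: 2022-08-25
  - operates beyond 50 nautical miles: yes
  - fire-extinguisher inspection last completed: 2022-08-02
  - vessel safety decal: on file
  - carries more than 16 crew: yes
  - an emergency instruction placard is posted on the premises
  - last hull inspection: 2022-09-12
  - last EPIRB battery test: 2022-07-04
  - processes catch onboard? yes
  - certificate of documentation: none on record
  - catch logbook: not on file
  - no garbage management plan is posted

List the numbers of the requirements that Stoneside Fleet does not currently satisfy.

1. stability assessment 53 days ago vs limit 60 → met
2. fire-extinguisher inspection 56 days ago vs limit 90 → met
3. condition 'processes catch onboard' holds; EPIRB battery test 85 days ago vs limit 90 → met
4. hull inspection 15 days ago vs limit 30 → met
5. certificate of documentation absent → not met
6. garbage management plan absent → not met
7. emergency instruction placard present → met
8. crew with marine safety training 3 < 4 → not met
9. catch logbook absent → not met
10. condition 'carries more than 16 crew' holds; life-raft servicing 33 days ago vs limit 30 → not met
11. condition 'operates beyond 50 nautical miles' holds; vessel safety decal present → met
12. catch-reporting audit 93 days ago vs limit 90 → not met
Not met: 5, 6, 8, 9, 10, 12

5, 6, 8, 9, 10, 12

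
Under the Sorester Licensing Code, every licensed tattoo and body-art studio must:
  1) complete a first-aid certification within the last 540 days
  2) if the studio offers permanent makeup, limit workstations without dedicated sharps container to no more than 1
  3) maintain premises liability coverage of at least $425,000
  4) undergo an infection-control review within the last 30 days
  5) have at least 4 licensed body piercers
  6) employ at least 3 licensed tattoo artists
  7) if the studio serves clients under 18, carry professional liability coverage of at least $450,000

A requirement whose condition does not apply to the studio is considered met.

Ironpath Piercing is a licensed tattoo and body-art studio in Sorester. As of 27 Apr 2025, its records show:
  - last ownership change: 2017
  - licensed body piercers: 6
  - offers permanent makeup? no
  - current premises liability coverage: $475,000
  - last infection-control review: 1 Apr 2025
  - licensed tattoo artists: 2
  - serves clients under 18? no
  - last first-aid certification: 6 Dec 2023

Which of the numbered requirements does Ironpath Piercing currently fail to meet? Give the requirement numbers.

6

1. first-aid certification 508 days ago vs limit 540 → met
2. condition 'offers permanent makeup' does not hold → requirement n/a → met
3. premises liability coverage $475,000 ≥ $425,000 → met
4. infection-control review 26 days ago vs limit 30 → met
5. licensed body piercers 6 ≥ 4 → met
6. licensed tattoo artists 2 < 3 → not met
7. condition 'serves clients under 18' does not hold → requirement n/a → met
Not met: 6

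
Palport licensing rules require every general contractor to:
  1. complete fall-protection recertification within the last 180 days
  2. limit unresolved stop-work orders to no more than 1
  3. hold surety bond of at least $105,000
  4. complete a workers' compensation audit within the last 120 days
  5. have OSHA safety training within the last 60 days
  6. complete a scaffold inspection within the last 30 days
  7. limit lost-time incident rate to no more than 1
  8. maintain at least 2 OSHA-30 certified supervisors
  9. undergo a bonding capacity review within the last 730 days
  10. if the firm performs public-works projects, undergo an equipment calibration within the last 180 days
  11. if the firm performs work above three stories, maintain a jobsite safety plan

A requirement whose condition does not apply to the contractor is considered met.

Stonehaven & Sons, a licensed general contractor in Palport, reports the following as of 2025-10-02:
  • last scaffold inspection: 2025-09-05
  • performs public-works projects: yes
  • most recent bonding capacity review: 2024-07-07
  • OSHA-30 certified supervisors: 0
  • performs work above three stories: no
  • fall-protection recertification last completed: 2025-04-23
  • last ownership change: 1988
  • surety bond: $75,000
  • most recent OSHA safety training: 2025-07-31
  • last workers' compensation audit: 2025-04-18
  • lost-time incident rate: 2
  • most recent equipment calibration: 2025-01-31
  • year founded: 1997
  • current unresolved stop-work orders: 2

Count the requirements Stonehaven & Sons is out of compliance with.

7

1. fall-protection recertification 162 days ago vs limit 180 → met
2. unresolved stop-work orders 2 > 1 → not met
3. surety bond $75,000 < $105,000 → not met
4. workers' compensation audit 167 days ago vs limit 120 → not met
5. OSHA safety training 63 days ago vs limit 60 → not met
6. scaffold inspection 27 days ago vs limit 30 → met
7. lost-time incident rate 2 > 1 → not met
8. OSHA-30 certified supervisors 0 < 2 → not met
9. bonding capacity review 452 days ago vs limit 730 → met
10. condition 'performs public-works projects' holds; equipment calibration 244 days ago vs limit 180 → not met
11. condition 'performs work above three stories' does not hold → requirement n/a → met
Not met: 7 of 11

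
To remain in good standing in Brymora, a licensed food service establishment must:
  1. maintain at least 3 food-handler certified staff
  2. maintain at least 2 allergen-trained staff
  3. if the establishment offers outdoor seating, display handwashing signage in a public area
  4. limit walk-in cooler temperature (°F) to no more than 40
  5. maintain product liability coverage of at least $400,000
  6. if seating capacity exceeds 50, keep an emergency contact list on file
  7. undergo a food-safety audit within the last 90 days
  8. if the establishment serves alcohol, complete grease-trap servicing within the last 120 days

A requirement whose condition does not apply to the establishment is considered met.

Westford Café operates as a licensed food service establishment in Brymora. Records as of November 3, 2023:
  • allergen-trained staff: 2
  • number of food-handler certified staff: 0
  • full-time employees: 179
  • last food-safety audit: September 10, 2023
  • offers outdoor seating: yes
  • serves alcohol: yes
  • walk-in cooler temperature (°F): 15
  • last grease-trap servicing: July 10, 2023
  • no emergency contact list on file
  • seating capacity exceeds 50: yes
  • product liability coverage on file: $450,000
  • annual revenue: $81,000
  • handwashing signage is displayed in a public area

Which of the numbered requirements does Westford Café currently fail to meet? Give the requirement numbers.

1. food-handler certified staff 0 < 3 → not met
2. allergen-trained staff 2 ≥ 2 → met
3. condition 'offers outdoor seating' holds; handwashing signage present → met
4. walk-in cooler temperature (°F) 15 ≤ 40 → met
5. product liability coverage $450,000 ≥ $400,000 → met
6. condition 'seating capacity exceeds 50' holds; emergency contact list absent → not met
7. food-safety audit 54 days ago vs limit 90 → met
8. condition 'serves alcohol' holds; grease-trap servicing 116 days ago vs limit 120 → met
Not met: 1, 6

1, 6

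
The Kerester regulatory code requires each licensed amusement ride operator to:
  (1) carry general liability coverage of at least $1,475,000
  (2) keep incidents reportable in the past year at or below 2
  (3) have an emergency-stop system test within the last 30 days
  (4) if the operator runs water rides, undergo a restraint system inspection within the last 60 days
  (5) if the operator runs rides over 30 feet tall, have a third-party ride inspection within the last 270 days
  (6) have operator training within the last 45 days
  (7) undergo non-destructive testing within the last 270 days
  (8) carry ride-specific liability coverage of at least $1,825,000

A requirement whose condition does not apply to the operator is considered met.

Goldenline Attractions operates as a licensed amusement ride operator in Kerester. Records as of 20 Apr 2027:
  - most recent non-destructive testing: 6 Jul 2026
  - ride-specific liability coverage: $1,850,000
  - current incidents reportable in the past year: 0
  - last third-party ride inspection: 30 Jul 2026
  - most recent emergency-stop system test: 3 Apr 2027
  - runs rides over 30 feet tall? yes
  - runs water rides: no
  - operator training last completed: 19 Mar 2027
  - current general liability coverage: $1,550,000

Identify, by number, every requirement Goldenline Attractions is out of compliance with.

7

1. general liability coverage $1,550,000 ≥ $1,475,000 → met
2. incidents reportable in the past year 0 ≤ 2 → met
3. emergency-stop system test 17 days ago vs limit 30 → met
4. condition 'runs water rides' does not hold → requirement n/a → met
5. condition 'runs rides over 30 feet tall' holds; third-party ride inspection 264 days ago vs limit 270 → met
6. operator training 32 days ago vs limit 45 → met
7. non-destructive testing 288 days ago vs limit 270 → not met
8. ride-specific liability coverage $1,850,000 ≥ $1,825,000 → met
Not met: 7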